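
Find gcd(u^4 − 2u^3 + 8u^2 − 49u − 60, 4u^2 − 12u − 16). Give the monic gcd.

Euclidean algorithm in ℚ[u]:
  u^4 − 2u^3 + 8u^2 − 49u − 60 = ((1/4)u^2 + (1/4)u + 15/4)(4u^2 − 12u − 16) + (0)
Last nonzero remainder: 4u^2 − 12u − 16. Dividing through by 4 gives the monic gcd u^2 − 3u − 4.

u^2 − 3u − 4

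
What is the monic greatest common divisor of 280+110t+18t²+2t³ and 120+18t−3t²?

4+t

Apply the Euclidean algorithm:
  2t³+18t²+110t+280 = (−(2/3)t−10)(−3t²+18t+120) + (370t+1480)
  −3t²+18t+120 = (−(3/370)t+3/37)(370t+1480) + (0)
Last nonzero remainder: 370t+1480. Dividing through by 370 gives the monic gcd t+4.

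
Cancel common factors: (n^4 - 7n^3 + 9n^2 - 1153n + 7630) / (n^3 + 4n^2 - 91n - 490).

(n^3 + 3n^2 + 39n - 763)/(n^2 + 14n + 49)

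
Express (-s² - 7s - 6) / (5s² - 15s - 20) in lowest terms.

(-s - 6)/(5s - 20)

Euclidean algorithm in ℚ[s]:
  -s² - 7s - 6 = (-1/5)(5s² - 15s - 20) + (-10s - 10)
  5s² - 15s - 20 = (-(1/2)s + 2)(-10s - 10) + (0)
Last nonzero remainder: -10s - 10. Dividing through by -10 gives the monic gcd s + 1.
Cancel s + 1 from numerator and denominator to get the reduced form.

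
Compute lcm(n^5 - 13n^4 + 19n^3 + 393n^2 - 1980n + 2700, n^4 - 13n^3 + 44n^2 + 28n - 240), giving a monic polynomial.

n^7 - 15n^6 + 37n^5 + 459n^4 - 2918n^3 + 3516n^2 + 10440n - 21600

Apply the Euclidean algorithm:
  n^5 - 13n^4 + 19n^3 + 393n^2 - 1980n + 2700 = (n)(n^4 - 13n^3 + 44n^2 + 28n - 240) + (-25n^3 + 365n^2 - 1740n + 2700)
  n^4 - 13n^3 + 44n^2 + 28n - 240 = (-(1/25)n - 8/125)(-25n^3 + 365n^2 - 1740n + 2700) + (-(56/25)n^2 + (616/25)n - 336/5)
  -25n^3 + 365n^2 - 1740n + 2700 = ((625/56)n - 1125/28)(-(56/25)n^2 + (616/25)n - 336/5) + (0)
Last nonzero remainder: -(56/25)n^2 + (616/25)n - 336/5. Dividing through by -56/25 gives the monic gcd n^2 - 11n + 30.
Then lcm(f, g) = f·g / gcd(f, g); expanding and making the result monic gives the answer.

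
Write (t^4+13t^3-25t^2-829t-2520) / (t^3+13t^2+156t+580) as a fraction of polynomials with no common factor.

(t^3+8t^2-65t-504)/(t^2+8t+116)

Repeated division with remainder:
  t^4+13t^3-25t^2-829t-2520 = (t)(t^3+13t^2+156t+580) + (-181t^2-1409t-2520)
  t^3+13t^2+156t+580 = (-(1/181)t-944/32761)(-181t^2-1409t-2520) + ((3324500/32761)t+16622500/32761)
  -181t^2-1409t-2520 = (-(5929741/3324500)t-4127886/831125)((3324500/32761)t+16622500/32761) + (0)
Last nonzero remainder: (3324500/32761)t+16622500/32761. Dividing through by 3324500/32761 gives the monic gcd t+5.
Cancel t+5 from numerator and denominator to get the reduced form.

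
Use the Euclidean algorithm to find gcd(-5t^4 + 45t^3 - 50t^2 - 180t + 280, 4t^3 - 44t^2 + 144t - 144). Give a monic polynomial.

Repeated division with remainder:
  -5t^4 + 45t^3 - 50t^2 - 180t + 280 = (-(5/4)t - 5/2)(4t^3 - 44t^2 + 144t - 144) + (20t^2 - 80)
  4t^3 - 44t^2 + 144t - 144 = ((1/5)t - 11/5)(20t^2 - 80) + (160t - 320)
  20t^2 - 80 = ((1/8)t + 1/4)(160t - 320) + (0)
Last nonzero remainder: 160t - 320. Dividing through by 160 gives the monic gcd t - 2.

t - 2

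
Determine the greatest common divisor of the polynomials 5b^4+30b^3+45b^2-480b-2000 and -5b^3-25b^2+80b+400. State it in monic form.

b^2-16

By polynomial division,
  5b^4+30b^3+45b^2-480b-2000 = (-b-1)(-5b^3-25b^2+80b+400) + (100b^2-1600)
  -5b^3-25b^2+80b+400 = (-(1/20)b-1/4)(100b^2-1600) + (0)
Last nonzero remainder: 100b^2-1600. Dividing through by 100 gives the monic gcd b^2-16.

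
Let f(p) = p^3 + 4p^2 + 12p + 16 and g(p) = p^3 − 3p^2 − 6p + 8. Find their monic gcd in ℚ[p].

By polynomial division,
  p^3 + 4p^2 + 12p + 16 = (p^3 − 3p^2 − 6p + 8) + (7p^2 + 18p + 8)
  p^3 − 3p^2 − 6p + 8 = ((1/7)p − 39/49)(7p^2 + 18p + 8) + ((352/49)p + 704/49)
  7p^2 + 18p + 8 = ((343/352)p + 49/88)((352/49)p + 704/49) + (0)
Last nonzero remainder: (352/49)p + 704/49. Dividing through by 352/49 gives the monic gcd p + 2.

p + 2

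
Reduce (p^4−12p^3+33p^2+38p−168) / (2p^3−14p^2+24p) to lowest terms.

Repeated division with remainder:
  p^4−12p^3+33p^2+38p−168 = ((1/2)p−5/2)(2p^3−14p^2+24p) + (−14p^2+98p−168)
  2p^3−14p^2+24p = (−(1/7)p)(−14p^2+98p−168) + (0)
Last nonzero remainder: −14p^2+98p−168. Dividing through by −14 gives the monic gcd p^2−7p+12.
Cancel p^2−7p+12 from numerator and denominator to get the reduced form.

(p^2−5p−14)/(2p)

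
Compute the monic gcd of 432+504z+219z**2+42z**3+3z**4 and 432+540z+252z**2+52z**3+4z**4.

By polynomial division,
  3z**4+42z**3+219z**2+504z+432 = (3/4)(4z**4+52z**3+252z**2+540z+432) + (3z**3+30z**2+99z+108)
  4z**4+52z**3+252z**2+540z+432 = ((4/3)z+4)(3z**3+30z**2+99z+108) + (0)
Last nonzero remainder: 3z**3+30z**2+99z+108. Dividing through by 3 gives the monic gcd z**3+10z**2+33z+36.

36+33z+10z**2+z**3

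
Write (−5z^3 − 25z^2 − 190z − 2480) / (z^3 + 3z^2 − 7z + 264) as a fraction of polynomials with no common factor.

(−5z^2 + 15z − 310)/(z^2 − 5z + 33)

Repeated division with remainder:
  −5z^3 − 25z^2 − 190z − 2480 = (−5)(z^3 + 3z^2 − 7z + 264) + (−10z^2 − 225z − 1160)
  z^3 + 3z^2 − 7z + 264 = (−(1/10)z + 39/20)(−10z^2 − 225z − 1160) + ((1263/4)z + 2526)
  −10z^2 − 225z − 1160 = (−(40/1263)z − 580/1263)((1263/4)z + 2526) + (0)
Last nonzero remainder: (1263/4)z + 2526. Dividing through by 1263/4 gives the monic gcd z + 8.
Cancel z + 8 from numerator and denominator to get the reduced form.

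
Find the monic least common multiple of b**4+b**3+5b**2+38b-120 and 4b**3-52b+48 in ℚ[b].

b**6-3b**5+4b**4+21b**3-257b**2+594b-360

Repeated division with remainder:
  b**4+b**3+5b**2+38b-120 = ((1/4)b+1/4)(4b**3-52b+48) + (18b**2+39b-132)
  4b**3-52b+48 = ((2/9)b-13/27)(18b**2+39b-132) + (-(35/9)b-140/9)
  18b**2+39b-132 = (-(162/35)b+297/35)(-(35/9)b-140/9) + (0)
Last nonzero remainder: -(35/9)b-140/9. Dividing through by -35/9 gives the monic gcd b+4.
Then lcm(f, g) = f·g / gcd(f, g); expanding and making the result monic gives the answer.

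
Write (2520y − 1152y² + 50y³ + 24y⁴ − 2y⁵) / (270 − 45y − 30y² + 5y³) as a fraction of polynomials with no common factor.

(140y + 6y² − 2y³)/(15 + 5y)

Repeated division with remainder:
  −2y⁵ + 24y⁴ + 50y³ − 1152y² + 2520y = (−(2/5)y² + (12/5)y + 104/5)(5y³ − 30y² − 45y + 270) + (−312y² + 2808y − 5616)
  5y³ − 30y² − 45y + 270 = (−(5/312)y − 5/104)(−312y² + 2808y − 5616) + (0)
Last nonzero remainder: −312y² + 2808y − 5616. Dividing through by −312 gives the monic gcd y² − 9y + 18.
Cancel y² − 9y + 18 from numerator and denominator to get the reduced form.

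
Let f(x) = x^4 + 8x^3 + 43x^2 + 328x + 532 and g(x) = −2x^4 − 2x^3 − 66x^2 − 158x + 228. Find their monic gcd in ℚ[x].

By polynomial division,
  x^4 + 8x^3 + 43x^2 + 328x + 532 = (−1/2)(−2x^4 − 2x^3 − 66x^2 − 158x + 228) + (7x^3 + 10x^2 + 249x + 646)
  −2x^4 − 2x^3 − 66x^2 − 158x + 228 = (−(2/7)x + 6/49)(7x^3 + 10x^2 + 249x + 646) + ((192/49)x^2 − (192/49)x + 7296/49)
  7x^3 + 10x^2 + 249x + 646 = ((343/192)x + 833/192)((192/49)x^2 − (192/49)x + 7296/49) + (0)
Last nonzero remainder: (192/49)x^2 − (192/49)x + 7296/49. Dividing through by 192/49 gives the monic gcd x^2 − x + 38.

x^2 − x + 38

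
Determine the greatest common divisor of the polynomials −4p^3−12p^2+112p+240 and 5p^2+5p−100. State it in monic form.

By polynomial division,
  −4p^3−12p^2+112p+240 = (−(4/5)p−8/5)(5p^2+5p−100) + (40p+80)
  5p^2+5p−100 = ((1/8)p−1/8)(40p+80) + (−90)
  40p+80 = (−(4/9)p−8/9)(−90) + (0)
The last nonzero remainder is the constant −90, so the polynomials are coprime and gcd = 1.

1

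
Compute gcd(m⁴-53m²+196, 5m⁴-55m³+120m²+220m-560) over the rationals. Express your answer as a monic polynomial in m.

m³-7m²-4m+28

Apply the Euclidean algorithm:
  m⁴-53m²+196 = (1/5)(5m⁴-55m³+120m²+220m-560) + (11m³-77m²-44m+308)
  5m⁴-55m³+120m²+220m-560 = ((5/11)m-20/11)(11m³-77m²-44m+308) + (0)
Last nonzero remainder: 11m³-77m²-44m+308. Dividing through by 11 gives the monic gcd m³-7m²-4m+28.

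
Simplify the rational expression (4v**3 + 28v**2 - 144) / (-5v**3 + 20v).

Euclidean algorithm in ℚ[v]:
  4v**3 + 28v**2 - 144 = (-4/5)(-5v**3 + 20v) + (28v**2 + 16v - 144)
  -5v**3 + 20v = (-(5/28)v + 5/49)(28v**2 + 16v - 144) + (-(360/49)v + 720/49)
  28v**2 + 16v - 144 = (-(343/90)v - 49/5)(-(360/49)v + 720/49) + (0)
Last nonzero remainder: -(360/49)v + 720/49. Dividing through by -360/49 gives the monic gcd v - 2.
Cancel v - 2 from numerator and denominator to get the reduced form.

(-4v**2 - 36v - 72)/(5v**2 + 10v)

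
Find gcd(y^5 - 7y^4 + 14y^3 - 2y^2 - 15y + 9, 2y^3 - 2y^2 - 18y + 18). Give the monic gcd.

Euclidean algorithm in ℚ[y]:
  y^5 - 7y^4 + 14y^3 - 2y^2 - 15y + 9 = ((1/2)y^2 - 3y + 17/2)(2y^3 - 2y^2 - 18y + 18) + (-48y^2 + 192y - 144)
  2y^3 - 2y^2 - 18y + 18 = (-(1/24)y - 1/8)(-48y^2 + 192y - 144) + (0)
Last nonzero remainder: -48y^2 + 192y - 144. Dividing through by -48 gives the monic gcd y^2 - 4y + 3.

y^2 - 4y + 3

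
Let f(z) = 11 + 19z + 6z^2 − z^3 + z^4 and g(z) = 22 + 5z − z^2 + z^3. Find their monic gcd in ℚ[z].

Repeated division with remainder:
  z^4 − z^3 + 6z^2 + 19z + 11 = (z)(z^3 − z^2 + 5z + 22) + (z^2 − 3z + 11)
  z^3 − z^2 + 5z + 22 = (z + 2)(z^2 − 3z + 11) + (0)
The last nonzero remainder z^2 − 3z + 11 is already monic.

11 − 3z + z^2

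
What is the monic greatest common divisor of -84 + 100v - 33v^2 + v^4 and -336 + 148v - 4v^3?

-21 + 4v + v^2

Euclidean algorithm in ℚ[v]:
  v^4 - 33v^2 + 100v - 84 = (-(1/4)v)(-4v^3 + 148v - 336) + (4v^2 + 16v - 84)
  -4v^3 + 148v - 336 = (-v + 4)(4v^2 + 16v - 84) + (0)
Last nonzero remainder: 4v^2 + 16v - 84. Dividing through by 4 gives the monic gcd v^2 + 4v - 21.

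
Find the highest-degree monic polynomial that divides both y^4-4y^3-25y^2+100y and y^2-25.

y^2-25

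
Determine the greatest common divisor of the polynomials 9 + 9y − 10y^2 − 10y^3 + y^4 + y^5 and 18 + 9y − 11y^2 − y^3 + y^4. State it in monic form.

−9 − 9y + y^2 + y^3

By polynomial division,
  y^5 + y^4 − 10y^3 − 10y^2 + 9y + 9 = (y + 2)(y^4 − y^3 − 11y^2 + 9y + 18) + (3y^3 + 3y^2 − 27y − 27)
  y^4 − y^3 − 11y^2 + 9y + 18 = ((1/3)y − 2/3)(3y^3 + 3y^2 − 27y − 27) + (0)
Last nonzero remainder: 3y^3 + 3y^2 − 27y − 27. Dividing through by 3 gives the monic gcd y^3 + y^2 − 9y − 9.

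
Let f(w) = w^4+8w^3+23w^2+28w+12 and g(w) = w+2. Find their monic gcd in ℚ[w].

w+2

Repeated division with remainder:
  w^4+8w^3+23w^2+28w+12 = (w^3+6w^2+11w+6)(w+2) + (0)
The last nonzero remainder w+2 is already monic.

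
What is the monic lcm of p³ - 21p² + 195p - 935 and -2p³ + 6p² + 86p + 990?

Apply the Euclidean algorithm:
  p³ - 21p² + 195p - 935 = (-1/2)(-2p³ + 6p² + 86p + 990) + (-18p² + 238p - 440)
  -2p³ + 6p² + 86p + 990 = ((1/9)p + 92/81)(-18p² + 238p - 440) + (-(10970/81)p + 120670/81)
  -18p² + 238p - 440 = ((729/5485)p - 324/1097)(-(10970/81)p + 120670/81) + (0)
Last nonzero remainder: -(10970/81)p + 120670/81. Dividing through by -10970/81 gives the monic gcd p - 11.
Then lcm(f, g) = f·g / gcd(f, g); expanding and making the result monic gives the answer.

p⁵ - 13p⁴ + 72p³ - 320p² + 1295p - 42075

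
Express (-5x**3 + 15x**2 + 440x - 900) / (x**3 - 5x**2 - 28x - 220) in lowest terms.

(-5x**2 - 35x + 90)/(x**2 + 5x + 22)

By polynomial division,
  -5x**3 + 15x**2 + 440x - 900 = (-5)(x**3 - 5x**2 - 28x - 220) + (-10x**2 + 300x - 2000)
  x**3 - 5x**2 - 28x - 220 = (-(1/10)x - 5/2)(-10x**2 + 300x - 2000) + (522x - 5220)
  -10x**2 + 300x - 2000 = (-(5/261)x + 100/261)(522x - 5220) + (0)
Last nonzero remainder: 522x - 5220. Dividing through by 522 gives the monic gcd x - 10.
Cancel x - 10 from numerator and denominator to get the reduced form.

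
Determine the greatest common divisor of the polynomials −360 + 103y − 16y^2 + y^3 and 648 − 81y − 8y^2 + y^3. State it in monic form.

By polynomial division,
  y^3 − 16y^2 + 103y − 360 = (y^3 − 8y^2 − 81y + 648) + (−8y^2 + 184y − 1008)
  y^3 − 8y^2 − 81y + 648 = (−(1/8)y − 15/8)(−8y^2 + 184y − 1008) + (138y − 1242)
  −8y^2 + 184y − 1008 = (−(4/69)y + 56/69)(138y − 1242) + (0)
Last nonzero remainder: 138y − 1242. Dividing through by 138 gives the monic gcd y − 9.

−9 + y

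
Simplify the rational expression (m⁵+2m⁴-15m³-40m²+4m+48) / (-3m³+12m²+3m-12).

(-m³-7m²-16m-12)/(3m+3)

By polynomial division,
  m⁵+2m⁴-15m³-40m²+4m+48 = (-(1/3)m²-2m-10/3)(-3m³+12m²+3m-12) + (2m²-10m+8)
  -3m³+12m²+3m-12 = (-(3/2)m-3/2)(2m²-10m+8) + (0)
Last nonzero remainder: 2m²-10m+8. Dividing through by 2 gives the monic gcd m²-5m+4.
Cancel m²-5m+4 from numerator and denominator to get the reduced form.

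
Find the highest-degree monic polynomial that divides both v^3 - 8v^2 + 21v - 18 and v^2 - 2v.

v - 2

Apply the Euclidean algorithm:
  v^3 - 8v^2 + 21v - 18 = (v - 6)(v^2 - 2v) + (9v - 18)
  v^2 - 2v = ((1/9)v)(9v - 18) + (0)
Last nonzero remainder: 9v - 18. Dividing through by 9 gives the monic gcd v - 2.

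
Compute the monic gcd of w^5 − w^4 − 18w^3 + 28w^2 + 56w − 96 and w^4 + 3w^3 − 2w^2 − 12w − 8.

Euclidean algorithm in ℚ[w]:
  w^5 − w^4 − 18w^3 + 28w^2 + 56w − 96 = (w − 4)(w^4 + 3w^3 − 2w^2 − 12w − 8) + (−4w^3 + 32w^2 + 16w − 128)
  w^4 + 3w^3 − 2w^2 − 12w − 8 = (−(1/4)w − 11/4)(−4w^3 + 32w^2 + 16w − 128) + (90w^2 − 360)
  −4w^3 + 32w^2 + 16w − 128 = (−(2/45)w + 16/45)(90w^2 − 360) + (0)
Last nonzero remainder: 90w^2 − 360. Dividing through by 90 gives the monic gcd w^2 − 4.

w^2 − 4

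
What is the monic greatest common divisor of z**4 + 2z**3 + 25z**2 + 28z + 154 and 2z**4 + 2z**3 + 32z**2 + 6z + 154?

Apply the Euclidean algorithm:
  z**4 + 2z**3 + 25z**2 + 28z + 154 = (1/2)(2z**4 + 2z**3 + 32z**2 + 6z + 154) + (z**3 + 9z**2 + 25z + 77)
  2z**4 + 2z**3 + 32z**2 + 6z + 154 = (2z − 16)(z**3 + 9z**2 + 25z + 77) + (126z**2 + 252z + 1386)
  z**3 + 9z**2 + 25z + 77 = ((1/126)z + 1/18)(126z**2 + 252z + 1386) + (0)
Last nonzero remainder: 126z**2 + 252z + 1386. Dividing through by 126 gives the monic gcd z**2 + 2z + 11.

z**2 + 2z + 11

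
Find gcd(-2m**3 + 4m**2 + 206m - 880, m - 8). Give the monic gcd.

m - 8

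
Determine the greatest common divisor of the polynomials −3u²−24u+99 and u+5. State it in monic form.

1

Apply the Euclidean algorithm:
  −3u²−24u+99 = (−3u−9)(u+5) + (144)
  u+5 = ((1/144)u+5/144)(144) + (0)
The last nonzero remainder is the constant 144, so the polynomials are coprime and gcd = 1.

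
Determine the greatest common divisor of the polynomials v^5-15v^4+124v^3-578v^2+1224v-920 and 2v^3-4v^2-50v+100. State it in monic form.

Apply the Euclidean algorithm:
  v^5-15v^4+124v^3-578v^2+1224v-920 = ((1/2)v^2-(13/2)v+123/2)(2v^3-4v^2-50v+100) + (-707v^2+4949v-7070)
  2v^3-4v^2-50v+100 = (-(2/707)v-10/707)(-707v^2+4949v-7070) + (0)
Last nonzero remainder: -707v^2+4949v-7070. Dividing through by -707 gives the monic gcd v^2-7v+10.

v^2-7v+10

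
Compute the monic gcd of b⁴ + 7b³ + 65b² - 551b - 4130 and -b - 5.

b + 5

By polynomial division,
  b⁴ + 7b³ + 65b² - 551b - 4130 = (-b³ - 2b² - 55b + 826)(-b - 5) + (0)
Last nonzero remainder: -b - 5. Dividing through by -1 gives the monic gcd b + 5.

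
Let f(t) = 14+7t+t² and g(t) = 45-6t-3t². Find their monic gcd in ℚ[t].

Apply the Euclidean algorithm:
  t²+7t+14 = (-1/3)(-3t²-6t+45) + (5t+29)
  -3t²-6t+45 = (-(3/5)t+57/25)(5t+29) + (-528/25)
  5t+29 = (-(125/528)t-725/528)(-528/25) + (0)
The last nonzero remainder is the constant -528/25, so the polynomials are coprime and gcd = 1.

1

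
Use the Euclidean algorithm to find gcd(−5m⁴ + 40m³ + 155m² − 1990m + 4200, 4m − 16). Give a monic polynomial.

m − 4

Repeated division with remainder:
  −5m⁴ + 40m³ + 155m² − 1990m + 4200 = (−(5/4)m³ + 5m² + (235/4)m − 525/2)(4m − 16) + (0)
Last nonzero remainder: 4m − 16. Dividing through by 4 gives the monic gcd m − 4.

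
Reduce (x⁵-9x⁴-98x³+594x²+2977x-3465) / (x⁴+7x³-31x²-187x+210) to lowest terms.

(x³-15x²-x+495)/(x²+x-30)

By polynomial division,
  x⁵-9x⁴-98x³+594x²+2977x-3465 = (x-16)(x⁴+7x³-31x²-187x+210) + (45x³+285x²-225x-105)
  x⁴+7x³-31x²-187x+210 = ((1/45)x+2/135)(45x³+285x²-225x-105) + (-(272/9)x²-(544/3)x+1904/9)
  45x³+285x²-225x-105 = (-(405/272)x-135/272)(-(272/9)x²-(544/3)x+1904/9) + (0)
Last nonzero remainder: -(272/9)x²-(544/3)x+1904/9. Dividing through by -272/9 gives the monic gcd x²+6x-7.
Cancel x²+6x-7 from numerator and denominator to get the reduced form.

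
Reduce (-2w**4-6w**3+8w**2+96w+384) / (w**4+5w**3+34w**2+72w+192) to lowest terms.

By polynomial division,
  -2w**4-6w**3+8w**2+96w+384 = (-2)(w**4+5w**3+34w**2+72w+192) + (4w**3+76w**2+240w+768)
  w**4+5w**3+34w**2+72w+192 = ((1/4)w-7/2)(4w**3+76w**2+240w+768) + (240w**2+720w+2880)
  4w**3+76w**2+240w+768 = ((1/60)w+4/15)(240w**2+720w+2880) + (0)
Last nonzero remainder: 240w**2+720w+2880. Dividing through by 240 gives the monic gcd w**2+3w+12.
Cancel w**2+3w+12 from numerator and denominator to get the reduced form.

(-2w**2+32)/(w**2+2w+16)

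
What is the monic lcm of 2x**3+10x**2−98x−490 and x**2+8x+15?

x**4+8x**3−34x**2−392x−735

Apply the Euclidean algorithm:
  2x**3+10x**2−98x−490 = (2x−6)(x**2+8x+15) + (−80x−400)
  x**2+8x+15 = (−(1/80)x−3/80)(−80x−400) + (0)
Last nonzero remainder: −80x−400. Dividing through by −80 gives the monic gcd x+5.
Then lcm(f, g) = f·g / gcd(f, g); expanding and making the result monic gives the answer.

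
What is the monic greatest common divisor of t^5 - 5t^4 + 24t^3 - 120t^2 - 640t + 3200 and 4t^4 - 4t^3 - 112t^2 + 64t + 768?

Apply the Euclidean algorithm:
  t^5 - 5t^4 + 24t^3 - 120t^2 - 640t + 3200 = ((1/4)t - 1)(4t^4 - 4t^3 - 112t^2 + 64t + 768) + (48t^3 - 248t^2 - 768t + 3968)
  4t^4 - 4t^3 - 112t^2 + 64t + 768 = ((1/12)t + 25/72)(48t^3 - 248t^2 - 768t + 3968) + ((343/9)t^2 - 5488/9)
  48t^3 - 248t^2 - 768t + 3968 = ((432/343)t - 2232/343)((343/9)t^2 - 5488/9) + (0)
Last nonzero remainder: (343/9)t^2 - 5488/9. Dividing through by 343/9 gives the monic gcd t^2 - 16.

t^2 - 16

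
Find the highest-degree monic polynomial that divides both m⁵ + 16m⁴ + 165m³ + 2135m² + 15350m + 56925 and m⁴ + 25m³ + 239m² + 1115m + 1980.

Euclidean algorithm in ℚ[m]:
  m⁵ + 16m⁴ + 165m³ + 2135m² + 15350m + 56925 = (m - 9)(m⁴ + 25m³ + 239m² + 1115m + 1980) + (151m³ + 3171m² + 23405m + 74745)
  m⁴ + 25m³ + 239m² + 1115m + 1980 = ((1/151)m + 4/151)(151m³ + 3171m² + 23405m + 74745) + (0)
Last nonzero remainder: 151m³ + 3171m² + 23405m + 74745. Dividing through by 151 gives the monic gcd m³ + 21m² + 155m + 495.

m³ + 21m² + 155m + 495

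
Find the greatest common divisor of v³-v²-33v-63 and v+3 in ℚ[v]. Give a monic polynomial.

By polynomial division,
  v³-v²-33v-63 = (v²-4v-21)(v+3) + (0)
The last nonzero remainder v+3 is already monic.

v+3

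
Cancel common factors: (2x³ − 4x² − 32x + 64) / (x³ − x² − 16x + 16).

(2x − 4)/(x − 1)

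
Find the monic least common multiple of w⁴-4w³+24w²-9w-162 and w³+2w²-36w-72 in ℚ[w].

Euclidean algorithm in ℚ[w]:
  w⁴-4w³+24w²-9w-162 = (w-6)(w³+2w²-36w-72) + (72w²-153w-594)
  w³+2w²-36w-72 = ((1/72)w+11/192)(72w²-153w-594) + (-(1215/64)w-1215/32)
  72w²-153w-594 = (-(512/135)w+704/45)(-(1215/64)w-1215/32) + (0)
Last nonzero remainder: -(1215/64)w-1215/32. Dividing through by -1215/64 gives the monic gcd w+2.
Then lcm(f, g) = f·g / gcd(f, g); expanding and making the result monic gives the answer.

w⁶-4w⁵-12w⁴+135w³-1026w²+324w+5832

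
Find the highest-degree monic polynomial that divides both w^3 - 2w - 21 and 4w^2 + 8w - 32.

Euclidean algorithm in ℚ[w]:
  w^3 - 2w - 21 = ((1/4)w - 1/2)(4w^2 + 8w - 32) + (10w - 37)
  4w^2 + 8w - 32 = ((2/5)w + 57/25)(10w - 37) + (1309/25)
  10w - 37 = ((250/1309)w - 925/1309)(1309/25) + (0)
The last nonzero remainder is the constant 1309/25, so the polynomials are coprime and gcd = 1.

1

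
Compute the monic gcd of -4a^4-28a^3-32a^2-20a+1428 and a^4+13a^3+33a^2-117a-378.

a^2+4a-21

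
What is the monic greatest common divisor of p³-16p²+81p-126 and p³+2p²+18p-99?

By polynomial division,
  p³-16p²+81p-126 = (p³+2p²+18p-99) + (-18p²+63p-27)
  p³+2p²+18p-99 = (-(1/18)p-11/36)(-18p²+63p-27) + ((143/4)p-429/4)
  -18p²+63p-27 = (-(72/143)p+36/143)((143/4)p-429/4) + (0)
Last nonzero remainder: (143/4)p-429/4. Dividing through by 143/4 gives the monic gcd p-3.

p-3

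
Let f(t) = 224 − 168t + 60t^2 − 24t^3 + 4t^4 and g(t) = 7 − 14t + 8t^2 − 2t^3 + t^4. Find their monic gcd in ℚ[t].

7 + t^2

Apply the Euclidean algorithm:
  4t^4 − 24t^3 + 60t^2 − 168t + 224 = (4)(t^4 − 2t^3 + 8t^2 − 14t + 7) + (−16t^3 + 28t^2 − 112t + 196)
  t^4 − 2t^3 + 8t^2 − 14t + 7 = (−(1/16)t + 1/64)(−16t^3 + 28t^2 − 112t + 196) + ((9/16)t^2 + 63/16)
  −16t^3 + 28t^2 − 112t + 196 = (−(256/9)t + 448/9)((9/16)t^2 + 63/16) + (0)
Last nonzero remainder: (9/16)t^2 + 63/16. Dividing through by 9/16 gives the monic gcd t^2 + 7.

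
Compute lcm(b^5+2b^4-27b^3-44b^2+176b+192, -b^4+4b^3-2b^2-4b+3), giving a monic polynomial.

b^7-30b^5+12b^4+237b^3-204b^2-208b+192

Apply the Euclidean algorithm:
  b^5+2b^4-27b^3-44b^2+176b+192 = (-b-6)(-b^4+4b^3-2b^2-4b+3) + (-5b^3-60b^2+155b+210)
  -b^4+4b^3-2b^2-4b+3 = ((1/5)b-16/5)(-5b^3-60b^2+155b+210) + (-225b^2+450b+675)
  -5b^3-60b^2+155b+210 = ((1/45)b+14/45)(-225b^2+450b+675) + (0)
Last nonzero remainder: -225b^2+450b+675. Dividing through by -225 gives the monic gcd b^2-2b-3.
Then lcm(f, g) = f·g / gcd(f, g); expanding and making the result monic gives the answer.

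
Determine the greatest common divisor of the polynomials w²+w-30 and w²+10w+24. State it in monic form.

w+6

Repeated division with remainder:
  w²+w-30 = (w²+10w+24) + (-9w-54)
  w²+10w+24 = (-(1/9)w-4/9)(-9w-54) + (0)
Last nonzero remainder: -9w-54. Dividing through by -9 gives the monic gcd w+6.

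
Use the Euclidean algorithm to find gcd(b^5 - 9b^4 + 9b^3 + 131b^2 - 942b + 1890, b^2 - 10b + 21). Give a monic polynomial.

Euclidean algorithm in ℚ[b]:
  b^5 - 9b^4 + 9b^3 + 131b^2 - 942b + 1890 = (b^3 + b^2 - 2b + 90)(b^2 - 10b + 21) + (0)
The last nonzero remainder b^2 - 10b + 21 is already monic.

b^2 - 10b + 21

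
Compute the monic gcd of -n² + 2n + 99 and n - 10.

1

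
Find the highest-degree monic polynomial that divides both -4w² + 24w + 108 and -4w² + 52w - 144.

Apply the Euclidean algorithm:
  -4w² + 24w + 108 = (-4w² + 52w - 144) + (-28w + 252)
  -4w² + 52w - 144 = ((1/7)w - 4/7)(-28w + 252) + (0)
Last nonzero remainder: -28w + 252. Dividing through by -28 gives the monic gcd w - 9.

w - 9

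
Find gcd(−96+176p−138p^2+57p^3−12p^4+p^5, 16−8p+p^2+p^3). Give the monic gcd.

By polynomial division,
  p^5−12p^4+57p^3−138p^2+176p−96 = (p^2−13p+78)(p^3+p^2−8p+16) + (−336p^2+1008p−1344)
  p^3+p^2−8p+16 = (−(1/336)p−1/84)(−336p^2+1008p−1344) + (0)
Last nonzero remainder: −336p^2+1008p−1344. Dividing through by −336 gives the monic gcd p^2−3p+4.

4−3p+p^2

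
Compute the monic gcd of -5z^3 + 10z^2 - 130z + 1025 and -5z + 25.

z - 5

Repeated division with remainder:
  -5z^3 + 10z^2 - 130z + 1025 = (z^2 + 3z + 41)(-5z + 25) + (0)
Last nonzero remainder: -5z + 25. Dividing through by -5 gives the monic gcd z - 5.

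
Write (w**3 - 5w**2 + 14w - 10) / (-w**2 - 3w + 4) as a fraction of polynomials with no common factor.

Repeated division with remainder:
  w**3 - 5w**2 + 14w - 10 = (-w + 8)(-w**2 - 3w + 4) + (42w - 42)
  -w**2 - 3w + 4 = (-(1/42)w - 2/21)(42w - 42) + (0)
Last nonzero remainder: 42w - 42. Dividing through by 42 gives the monic gcd w - 1.
Cancel w - 1 from numerator and denominator to get the reduced form.

(-w**2 + 4w - 10)/(w + 4)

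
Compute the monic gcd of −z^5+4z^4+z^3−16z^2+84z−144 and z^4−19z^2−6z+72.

Apply the Euclidean algorithm:
  −z^5+4z^4+z^3−16z^2+84z−144 = (−z+4)(z^4−19z^2−6z+72) + (−18z^3+54z^2+180z−432)
  z^4−19z^2−6z+72 = (−(1/18)z−1/6)(−18z^3+54z^2+180z−432) + (0)
Last nonzero remainder: −18z^3+54z^2+180z−432. Dividing through by −18 gives the monic gcd z^3−3z^2−10z+24.

z^3−3z^2−10z+24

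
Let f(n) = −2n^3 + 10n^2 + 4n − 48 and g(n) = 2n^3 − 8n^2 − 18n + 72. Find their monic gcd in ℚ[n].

Apply the Euclidean algorithm:
  −2n^3 + 10n^2 + 4n − 48 = (−1)(2n^3 − 8n^2 − 18n + 72) + (2n^2 − 14n + 24)
  2n^3 − 8n^2 − 18n + 72 = (n + 3)(2n^2 − 14n + 24) + (0)
Last nonzero remainder: 2n^2 − 14n + 24. Dividing through by 2 gives the monic gcd n^2 − 7n + 12.

n^2 − 7n + 12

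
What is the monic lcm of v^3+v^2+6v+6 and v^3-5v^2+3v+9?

Euclidean algorithm in ℚ[v]:
  v^3+v^2+6v+6 = (v^3-5v^2+3v+9) + (6v^2+3v-3)
  v^3-5v^2+3v+9 = ((1/6)v-11/12)(6v^2+3v-3) + ((25/4)v+25/4)
  6v^2+3v-3 = ((24/25)v-12/25)((25/4)v+25/4) + (0)
Last nonzero remainder: (25/4)v+25/4. Dividing through by 25/4 gives the monic gcd v+1.
Then lcm(f, g) = f·g / gcd(f, g); expanding and making the result monic gives the answer.

v^5-5v^4+9v^3-21v^2+18v+54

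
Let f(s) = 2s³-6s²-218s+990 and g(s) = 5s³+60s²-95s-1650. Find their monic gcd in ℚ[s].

s²+6s-55

Apply the Euclidean algorithm:
  2s³-6s²-218s+990 = (2/5)(5s³+60s²-95s-1650) + (-30s²-180s+1650)
  5s³+60s²-95s-1650 = (-(1/6)s-1)(-30s²-180s+1650) + (0)
Last nonzero remainder: -30s²-180s+1650. Dividing through by -30 gives the monic gcd s²+6s-55.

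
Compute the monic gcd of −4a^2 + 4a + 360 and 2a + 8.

Euclidean algorithm in ℚ[a]:
  −4a^2 + 4a + 360 = (−2a + 10)(2a + 8) + (280)
  2a + 8 = ((1/140)a + 1/35)(280) + (0)
The last nonzero remainder is the constant 280, so the polynomials are coprime and gcd = 1.

1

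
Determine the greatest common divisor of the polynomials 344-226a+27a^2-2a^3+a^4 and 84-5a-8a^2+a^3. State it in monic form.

-4+a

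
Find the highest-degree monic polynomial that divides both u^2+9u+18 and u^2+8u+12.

u+6

Euclidean algorithm in ℚ[u]:
  u^2+9u+18 = (u^2+8u+12) + (u+6)
  u^2+8u+12 = (u+2)(u+6) + (0)
The last nonzero remainder u+6 is already monic.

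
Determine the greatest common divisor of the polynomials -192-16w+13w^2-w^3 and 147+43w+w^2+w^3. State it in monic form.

Euclidean algorithm in ℚ[w]:
  -w^3+13w^2-16w-192 = (-1)(w^3+w^2+43w+147) + (14w^2+27w-45)
  w^3+w^2+43w+147 = ((1/14)w-13/196)(14w^2+27w-45) + ((9409/196)w+28227/196)
  14w^2+27w-45 = ((2744/9409)w-2940/9409)((9409/196)w+28227/196) + (0)
Last nonzero remainder: (9409/196)w+28227/196. Dividing through by 9409/196 gives the monic gcd w+3.

3+w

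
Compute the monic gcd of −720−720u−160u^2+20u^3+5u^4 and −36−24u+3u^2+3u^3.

4+4u+u^2

Repeated division with remainder:
  5u^4+20u^3−160u^2−720u−720 = ((5/3)u+5)(3u^3+3u^2−24u−36) + (−135u^2−540u−540)
  3u^3+3u^2−24u−36 = (−(1/45)u+1/15)(−135u^2−540u−540) + (0)
Last nonzero remainder: −135u^2−540u−540. Dividing through by −135 gives the monic gcd u^2+4u+4.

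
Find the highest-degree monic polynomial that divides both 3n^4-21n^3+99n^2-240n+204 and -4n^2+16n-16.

Apply the Euclidean algorithm:
  3n^4-21n^3+99n^2-240n+204 = (-(3/4)n^2+(9/4)n-51/4)(-4n^2+16n-16) + (0)
Last nonzero remainder: -4n^2+16n-16. Dividing through by -4 gives the monic gcd n^2-4n+4.

n^2-4n+4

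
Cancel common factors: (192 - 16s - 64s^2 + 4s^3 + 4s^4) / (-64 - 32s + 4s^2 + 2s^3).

(12 - 10s + 2s^2)/(-4 + s)

Apply the Euclidean algorithm:
  4s^4 + 4s^3 - 64s^2 - 16s + 192 = (2s - 2)(2s^3 + 4s^2 - 32s - 64) + (8s^2 + 48s + 64)
  2s^3 + 4s^2 - 32s - 64 = ((1/4)s - 1)(8s^2 + 48s + 64) + (0)
Last nonzero remainder: 8s^2 + 48s + 64. Dividing through by 8 gives the monic gcd s^2 + 6s + 8.
Cancel s^2 + 6s + 8 from numerator and denominator to get the reduced form.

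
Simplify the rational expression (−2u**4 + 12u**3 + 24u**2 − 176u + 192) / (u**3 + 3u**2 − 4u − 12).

(−2u**3 + 8u**2 + 40u − 96)/(u**2 + 5u + 6)

Apply the Euclidean algorithm:
  −2u**4 + 12u**3 + 24u**2 − 176u + 192 = (−2u + 18)(u**3 + 3u**2 − 4u − 12) + (−38u**2 − 128u + 408)
  u**3 + 3u**2 − 4u − 12 = (−(1/38)u + 7/722)(−38u**2 − 128u + 408) + ((2880/361)u − 5760/361)
  −38u**2 − 128u + 408 = (−(6859/1440)u − 6137/240)((2880/361)u − 5760/361) + (0)
Last nonzero remainder: (2880/361)u − 5760/361. Dividing through by 2880/361 gives the monic gcd u − 2.
Cancel u − 2 from numerator and denominator to get the reduced form.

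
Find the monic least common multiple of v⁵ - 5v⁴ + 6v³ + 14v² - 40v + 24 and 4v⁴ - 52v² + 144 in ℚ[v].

v⁷ - 5v⁶ - 3v⁵ + 59v⁴ - 94v³ - 102v² + 360v - 216

Repeated division with remainder:
  v⁵ - 5v⁴ + 6v³ + 14v² - 40v + 24 = ((1/4)v - 5/4)(4v⁴ - 52v² + 144) + (19v³ - 51v² - 76v + 204)
  4v⁴ - 52v² + 144 = ((4/19)v + 204/361)(19v³ - 51v² - 76v + 204) + (-(2592/361)v² + 10368/361)
  19v³ - 51v² - 76v + 204 = (-(6859/2592)v + 6137/864)(-(2592/361)v² + 10368/361) + (0)
Last nonzero remainder: -(2592/361)v² + 10368/361. Dividing through by -2592/361 gives the monic gcd v² - 4.
Then lcm(f, g) = f·g / gcd(f, g); expanding and making the result monic gives the answer.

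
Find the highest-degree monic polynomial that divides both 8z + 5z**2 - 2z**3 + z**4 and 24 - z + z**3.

8 - 3z + z**2

Apply the Euclidean algorithm:
  z**4 - 2z**3 + 5z**2 + 8z = (z - 2)(z**3 - z + 24) + (6z**2 - 18z + 48)
  z**3 - z + 24 = ((1/6)z + 1/2)(6z**2 - 18z + 48) + (0)
Last nonzero remainder: 6z**2 - 18z + 48. Dividing through by 6 gives the monic gcd z**2 - 3z + 8.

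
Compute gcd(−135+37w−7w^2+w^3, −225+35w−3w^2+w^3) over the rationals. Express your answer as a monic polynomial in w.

By polynomial division,
  w^3−7w^2+37w−135 = (w^3−3w^2+35w−225) + (−4w^2+2w+90)
  w^3−3w^2+35w−225 = (−(1/4)w+5/8)(−4w^2+2w+90) + ((225/4)w−1125/4)
  −4w^2+2w+90 = (−(16/225)w−8/25)((225/4)w−1125/4) + (0)
Last nonzero remainder: (225/4)w−1125/4. Dividing through by 225/4 gives the monic gcd w−5.

−5+w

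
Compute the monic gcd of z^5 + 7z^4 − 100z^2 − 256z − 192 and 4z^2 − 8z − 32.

By polynomial division,
  z^5 + 7z^4 − 100z^2 − 256z − 192 = ((1/4)z^3 + (9/4)z^2 + (13/2)z + 6)(4z^2 − 8z − 32) + (0)
Last nonzero remainder: 4z^2 − 8z − 32. Dividing through by 4 gives the monic gcd z^2 − 2z − 8.

z^2 − 2z − 8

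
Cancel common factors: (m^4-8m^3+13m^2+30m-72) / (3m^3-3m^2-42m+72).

(m^3-5m^2-2m+24)/(3m^2+6m-24)

Repeated division with remainder:
  m^4-8m^3+13m^2+30m-72 = ((1/3)m-7/3)(3m^3-3m^2-42m+72) + (20m^2-92m+96)
  3m^3-3m^2-42m+72 = ((3/20)m+27/50)(20m^2-92m+96) + (-(168/25)m+504/25)
  20m^2-92m+96 = (-(125/42)m+100/21)(-(168/25)m+504/25) + (0)
Last nonzero remainder: -(168/25)m+504/25. Dividing through by -168/25 gives the monic gcd m-3.
Cancel m-3 from numerator and denominator to get the reduced form.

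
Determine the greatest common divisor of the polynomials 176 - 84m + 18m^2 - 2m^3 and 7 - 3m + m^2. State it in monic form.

1

By polynomial division,
  -2m^3 + 18m^2 - 84m + 176 = (-2m + 12)(m^2 - 3m + 7) + (-34m + 92)
  m^2 - 3m + 7 = (-(1/34)m + 5/578)(-34m + 92) + (1793/289)
  -34m + 92 = (-(9826/1793)m + 26588/1793)(1793/289) + (0)
The last nonzero remainder is the constant 1793/289, so the polynomials are coprime and gcd = 1.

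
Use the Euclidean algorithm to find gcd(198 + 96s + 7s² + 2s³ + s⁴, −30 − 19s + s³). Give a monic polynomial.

Repeated division with remainder:
  s⁴ + 2s³ + 7s² + 96s + 198 = (s + 2)(s³ − 19s − 30) + (26s² + 164s + 258)
  s³ − 19s − 30 = ((1/26)s − 41/169)(26s² + 164s + 258) + ((1836/169)s + 5508/169)
  26s² + 164s + 258 = ((2197/918)s + 7267/918)((1836/169)s + 5508/169) + (0)
Last nonzero remainder: (1836/169)s + 5508/169. Dividing through by 1836/169 gives the monic gcd s + 3.

3 + s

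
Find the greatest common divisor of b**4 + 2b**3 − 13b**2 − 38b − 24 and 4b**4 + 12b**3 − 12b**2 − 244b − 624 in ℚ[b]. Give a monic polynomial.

b**2 − b − 12

Apply the Euclidean algorithm:
  b**4 + 2b**3 − 13b**2 − 38b − 24 = (1/4)(4b**4 + 12b**3 − 12b**2 − 244b − 624) + (−b**3 − 10b**2 + 23b + 132)
  4b**4 + 12b**3 − 12b**2 − 244b − 624 = (−4b + 28)(−b**3 − 10b**2 + 23b + 132) + (360b**2 − 360b − 4320)
  −b**3 − 10b**2 + 23b + 132 = (−(1/360)b − 11/360)(360b**2 − 360b − 4320) + (0)
Last nonzero remainder: 360b**2 − 360b − 4320. Dividing through by 360 gives the monic gcd b**2 − b − 12.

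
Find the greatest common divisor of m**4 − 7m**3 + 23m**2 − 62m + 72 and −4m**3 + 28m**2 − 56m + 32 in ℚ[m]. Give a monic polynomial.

m**2 − 6m + 8

Repeated division with remainder:
  m**4 − 7m**3 + 23m**2 − 62m + 72 = (−(1/4)m)(−4m**3 + 28m**2 − 56m + 32) + (9m**2 − 54m + 72)
  −4m**3 + 28m**2 − 56m + 32 = (−(4/9)m + 4/9)(9m**2 − 54m + 72) + (0)
Last nonzero remainder: 9m**2 − 54m + 72. Dividing through by 9 gives the monic gcd m**2 − 6m + 8.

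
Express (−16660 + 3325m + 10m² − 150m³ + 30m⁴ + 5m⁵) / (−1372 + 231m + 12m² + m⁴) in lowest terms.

(595 − 55m + 15m² + 5m³)/(49 − 3m + m²)

By polynomial division,
  5m⁵ + 30m⁴ − 150m³ + 10m² + 3325m − 16660 = (5m + 30)(m⁴ + 12m² + 231m − 1372) + (−210m³ − 1505m² + 3255m + 24500)
  m⁴ + 12m² + 231m − 1372 = (−(1/210)m + 43/1260)(−210m³ − 1505m² + 3255m + 24500) + ((2839/36)m² + (2839/12)m − 19873/9)
  −210m³ − 1505m² + 3255m + 24500 = (−(7560/2839)m − 31500/2839)((2839/36)m² + (2839/12)m − 19873/9) + (0)
Last nonzero remainder: (2839/36)m² + (2839/12)m − 19873/9. Dividing through by 2839/36 gives the monic gcd m² + 3m − 28.
Cancel m² + 3m − 28 from numerator and denominator to get the reduced form.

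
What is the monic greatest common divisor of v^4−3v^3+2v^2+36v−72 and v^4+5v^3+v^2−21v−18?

v^2+v−6

Euclidean algorithm in ℚ[v]:
  v^4−3v^3+2v^2+36v−72 = (v^4+5v^3+v^2−21v−18) + (−8v^3+v^2+57v−54)
  v^4+5v^3+v^2−21v−18 = (−(1/8)v−41/64)(−8v^3+v^2+57v−54) + ((561/64)v^2+(561/64)v−1683/32)
  −8v^3+v^2+57v−54 = (−(512/561)v+192/187)((561/64)v^2+(561/64)v−1683/32) + (0)
Last nonzero remainder: (561/64)v^2+(561/64)v−1683/32. Dividing through by 561/64 gives the monic gcd v^2+v−6.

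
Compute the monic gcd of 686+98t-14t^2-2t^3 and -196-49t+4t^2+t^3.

-49+t^2

Repeated division with remainder:
  -2t^3-14t^2+98t+686 = (-2)(t^3+4t^2-49t-196) + (-6t^2+294)
  t^3+4t^2-49t-196 = (-(1/6)t-2/3)(-6t^2+294) + (0)
Last nonzero remainder: -6t^2+294. Dividing through by -6 gives the monic gcd t^2-49.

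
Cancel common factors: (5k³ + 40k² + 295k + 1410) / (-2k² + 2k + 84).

(-5k² - 10k - 235)/(2k - 14)

By polynomial division,
  5k³ + 40k² + 295k + 1410 = (-(5/2)k - 45/2)(-2k² + 2k + 84) + (550k + 3300)
  -2k² + 2k + 84 = (-(1/275)k + 7/275)(550k + 3300) + (0)
Last nonzero remainder: 550k + 3300. Dividing through by 550 gives the monic gcd k + 6.
Cancel k + 6 from numerator and denominator to get the reduced form.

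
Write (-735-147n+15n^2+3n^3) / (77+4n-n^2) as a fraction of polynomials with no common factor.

By polynomial division,
  3n^3+15n^2-147n-735 = (-3n-27)(-n^2+4n+77) + (192n+1344)
  -n^2+4n+77 = (-(1/192)n+11/192)(192n+1344) + (0)
Last nonzero remainder: 192n+1344. Dividing through by 192 gives the monic gcd n+7.
Cancel n+7 from numerator and denominator to get the reduced form.

(105+6n-3n^2)/(-11+n)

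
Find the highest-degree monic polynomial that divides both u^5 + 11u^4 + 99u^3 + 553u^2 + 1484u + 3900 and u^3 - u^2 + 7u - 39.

By polynomial division,
  u^5 + 11u^4 + 99u^3 + 553u^2 + 1484u + 3900 = (u^2 + 12u + 104)(u^3 - u^2 + 7u - 39) + (612u^2 + 1224u + 7956)
  u^3 - u^2 + 7u - 39 = ((1/612)u - 1/204)(612u^2 + 1224u + 7956) + (0)
Last nonzero remainder: 612u^2 + 1224u + 7956. Dividing through by 612 gives the monic gcd u^2 + 2u + 13.

u^2 + 2u + 13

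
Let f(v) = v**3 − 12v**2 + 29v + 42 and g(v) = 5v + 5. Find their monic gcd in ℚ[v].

Apply the Euclidean algorithm:
  v**3 − 12v**2 + 29v + 42 = ((1/5)v**2 − (13/5)v + 42/5)(5v + 5) + (0)
Last nonzero remainder: 5v + 5. Dividing through by 5 gives the monic gcd v + 1.

v + 1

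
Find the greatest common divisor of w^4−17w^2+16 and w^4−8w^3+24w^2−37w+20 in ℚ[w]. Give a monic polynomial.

w^2−5w+4

Euclidean algorithm in ℚ[w]:
  w^4−17w^2+16 = (w^4−8w^3+24w^2−37w+20) + (8w^3−41w^2+37w−4)
  w^4−8w^3+24w^2−37w+20 = ((1/8)w−23/64)(8w^3−41w^2+37w−4) + ((297/64)w^2−(1485/64)w+297/16)
  8w^3−41w^2+37w−4 = ((512/297)w−64/297)((297/64)w^2−(1485/64)w+297/16) + (0)
Last nonzero remainder: (297/64)w^2−(1485/64)w+297/16. Dividing through by 297/64 gives the monic gcd w^2−5w+4.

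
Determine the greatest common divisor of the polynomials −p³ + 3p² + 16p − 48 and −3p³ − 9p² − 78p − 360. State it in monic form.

Repeated division with remainder:
  −p³ + 3p² + 16p − 48 = (1/3)(−3p³ − 9p² − 78p − 360) + (6p² + 42p + 72)
  −3p³ − 9p² − 78p − 360 = (−(1/2)p + 2)(6p² + 42p + 72) + (−126p − 504)
  6p² + 42p + 72 = (−(1/21)p − 1/7)(−126p − 504) + (0)
Last nonzero remainder: −126p − 504. Dividing through by −126 gives the monic gcd p + 4.

p + 4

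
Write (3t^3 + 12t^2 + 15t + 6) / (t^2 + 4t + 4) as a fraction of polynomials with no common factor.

By polynomial division,
  3t^3 + 12t^2 + 15t + 6 = (3t)(t^2 + 4t + 4) + (3t + 6)
  t^2 + 4t + 4 = ((1/3)t + 2/3)(3t + 6) + (0)
Last nonzero remainder: 3t + 6. Dividing through by 3 gives the monic gcd t + 2.
Cancel t + 2 from numerator and denominator to get the reduced form.

(3t^2 + 6t + 3)/(t + 2)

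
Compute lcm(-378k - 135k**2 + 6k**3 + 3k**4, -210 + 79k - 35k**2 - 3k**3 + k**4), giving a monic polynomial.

-630k + 27k**2 - 26k**3 - 44k**4 + k**6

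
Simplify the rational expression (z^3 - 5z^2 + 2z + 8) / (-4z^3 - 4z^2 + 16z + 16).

(-z + 4)/(4z + 8)

By polynomial division,
  z^3 - 5z^2 + 2z + 8 = (-1/4)(-4z^3 - 4z^2 + 16z + 16) + (-6z^2 + 6z + 12)
  -4z^3 - 4z^2 + 16z + 16 = ((2/3)z + 4/3)(-6z^2 + 6z + 12) + (0)
Last nonzero remainder: -6z^2 + 6z + 12. Dividing through by -6 gives the monic gcd z^2 - z - 2.
Cancel z^2 - z - 2 from numerator and denominator to get the reduced form.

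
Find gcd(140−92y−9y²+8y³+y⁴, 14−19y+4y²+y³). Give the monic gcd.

−14+5y+y²

By polynomial division,
  y⁴+8y³−9y²−92y+140 = (y+4)(y³+4y²−19y+14) + (−6y²−30y+84)
  y³+4y²−19y+14 = (−(1/6)y+1/6)(−6y²−30y+84) + (0)
Last nonzero remainder: −6y²−30y+84. Dividing through by −6 gives the monic gcd y²+5y−14.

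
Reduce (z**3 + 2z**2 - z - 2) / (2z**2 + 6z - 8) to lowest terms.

Apply the Euclidean algorithm:
  z**3 + 2z**2 - z - 2 = ((1/2)z - 1/2)(2z**2 + 6z - 8) + (6z - 6)
  2z**2 + 6z - 8 = ((1/3)z + 4/3)(6z - 6) + (0)
Last nonzero remainder: 6z - 6. Dividing through by 6 gives the monic gcd z - 1.
Cancel z - 1 from numerator and denominator to get the reduced form.

(z**2 + 3z + 2)/(2z + 8)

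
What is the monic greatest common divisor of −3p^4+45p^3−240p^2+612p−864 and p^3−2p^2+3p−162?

By polynomial division,
  −3p^4+45p^3−240p^2+612p−864 = (−3p+39)(p^3−2p^2+3p−162) + (−153p^2+9p+5454)
  p^3−2p^2+3p−162 = (−(1/153)p+11/867)(−153p^2+9p+5454) + ((11136/289)p−66816/289)
  −153p^2+9p+5454 = (−(14739/3712)p−87567/3712)((11136/289)p−66816/289) + (0)
Last nonzero remainder: (11136/289)p−66816/289. Dividing through by 11136/289 gives the monic gcd p−6.

p−6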